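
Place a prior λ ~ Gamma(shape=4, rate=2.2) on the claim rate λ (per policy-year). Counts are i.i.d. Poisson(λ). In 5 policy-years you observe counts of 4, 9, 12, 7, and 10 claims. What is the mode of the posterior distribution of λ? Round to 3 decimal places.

Σxᵢ = 4+9+12+7+10 = 42, with n = 5.
Posterior ∝ λ^3e^(−2.2λ) · λ^42e^(−5λ) = λ^45e^(−7.2λ), i.e. Gamma(shape=46, rate=7.2).
The mode of a Gamma(a, b) with a ≥ 1 (shape–rate) is (a−1)/b = 45/7.2 ≈ 6.250.

λ̂_MAP = 6.250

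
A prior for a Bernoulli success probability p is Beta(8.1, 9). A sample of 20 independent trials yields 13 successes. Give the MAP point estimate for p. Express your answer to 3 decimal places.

Prior: Beta(8.1, 9).
Data: 13 successes in 20 trials. The binomial likelihood contributes p^13(1−p)^7, so the posterior is Beta(8.1+13, 9+7) = Beta(21.1, 16).
For Beta(a, b) with a, b > 1 the mode is (a−1)/(a+b−2) = 20.1/35.1 ≈ 0.573.

p̂_MAP = 0.573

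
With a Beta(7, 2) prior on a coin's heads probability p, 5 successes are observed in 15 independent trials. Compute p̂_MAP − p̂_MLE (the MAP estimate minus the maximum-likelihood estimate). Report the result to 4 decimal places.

Posterior is Beta(12, 12); MAP = (12−1)/(24−2) = 11/22 ≈ 0.50000.
MLE ignores the prior: p̂_MLE = k/n = 5/15 ≈ 0.33333.
Difference = 11/22 − 5/15 = 1/6 ≈ 0.1667.

MAP − MLE = 0.1667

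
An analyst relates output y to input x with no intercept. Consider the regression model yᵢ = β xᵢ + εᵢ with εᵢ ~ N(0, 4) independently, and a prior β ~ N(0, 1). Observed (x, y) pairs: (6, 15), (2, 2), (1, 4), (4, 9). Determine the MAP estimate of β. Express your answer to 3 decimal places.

log p(β | y) = −Σ(yᵢ − βxᵢ)²/(2·4) − β²/(2·1) + const.
Setting the derivative to zero: Σxᵢ(yᵢ − βxᵢ)/4 − β/1 = 0, so β = Σxᵢyᵢ / (Σxᵢ² + σ²/τ²).
Σxᵢyᵢ = 6·15 + 2·2 + 1·4 + 4·9 = 134; Σxᵢ² = 57; σ²/τ² = 4.
β̂_MAP = 134 / (57 + 4) = 134/61 ≈ 2.197.

β̂_MAP = 2.197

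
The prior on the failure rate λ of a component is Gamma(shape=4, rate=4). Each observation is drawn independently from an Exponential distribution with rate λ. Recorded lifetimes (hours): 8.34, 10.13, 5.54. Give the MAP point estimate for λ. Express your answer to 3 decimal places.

The Exponential(rate=λ) likelihood is ∝ λ^n e^(−λΣtᵢ). Here n = 3 and Σtᵢ = 8.34 + 10.13 + 5.54 = 24.01.
Posterior ∝ λ^3e^(−4λ) · λ^3e^(−24.01λ) = λ^6e^(−28.01λ), i.e. Gamma(7, 28.01).
Mode = (a−1)/b = 6/28.01 ≈ 0.214.

λ̂_MAP = 0.214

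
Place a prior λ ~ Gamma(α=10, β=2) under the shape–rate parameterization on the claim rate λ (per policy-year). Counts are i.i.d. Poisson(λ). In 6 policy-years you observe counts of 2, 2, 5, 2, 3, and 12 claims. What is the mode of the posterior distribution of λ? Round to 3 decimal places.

λ̂_MAP = 4.375

Σxᵢ = 2+2+5+2+3+12 = 26, with n = 6.
Posterior ∝ λ^9e^(−2λ) · λ^26e^(−6λ) = λ^35e^(−8λ), i.e. Gamma(shape=36, rate=8).
The mode of a Gamma(a, b) with a ≥ 1 (shape–rate) is (a−1)/b = 35/8 ≈ 4.375.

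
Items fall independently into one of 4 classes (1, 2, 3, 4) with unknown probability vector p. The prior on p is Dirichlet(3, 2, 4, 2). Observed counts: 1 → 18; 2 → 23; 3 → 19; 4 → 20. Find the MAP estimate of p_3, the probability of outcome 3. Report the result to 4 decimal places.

The posterior is Dirichlet(αᵢ + nᵢ) = Dirichlet(21, 25, 23, 22).
For a Dirichlet(a₁,…,a_K) with all aᵢ > 1, the mode has j-th component (aⱼ − 1)/(Σaᵢ − K).
Here Σaᵢ = 91 and K = 4, so p_3 = (23 − 1)/(91 − 4) = 22/87 ≈ 0.2529.

MAP estimate: 0.2529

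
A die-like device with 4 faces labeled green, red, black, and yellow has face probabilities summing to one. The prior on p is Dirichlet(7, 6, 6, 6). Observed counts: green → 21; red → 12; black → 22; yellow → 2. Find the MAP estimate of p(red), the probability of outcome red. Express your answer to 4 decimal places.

MAP estimate of p(red) = 0.2179

The posterior is Dirichlet(αᵢ + nᵢ) = Dirichlet(28, 18, 28, 8).
For a Dirichlet(a₁,…,a_K) with all aᵢ > 1, the mode has j-th component (aⱼ − 1)/(Σaᵢ − K).
Here Σaᵢ = 82 and K = 4, so p(red) = (18 − 1)/(82 − 4) = 17/78 ≈ 0.2179.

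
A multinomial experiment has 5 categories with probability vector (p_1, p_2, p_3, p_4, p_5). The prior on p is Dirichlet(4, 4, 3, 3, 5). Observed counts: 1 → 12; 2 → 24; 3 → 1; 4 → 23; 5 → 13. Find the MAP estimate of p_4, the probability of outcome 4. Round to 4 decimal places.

The posterior is Dirichlet(αᵢ + nᵢ) = Dirichlet(16, 28, 4, 26, 18).
For a Dirichlet(a₁,…,a_K) with all aᵢ > 1, the mode has j-th component (aⱼ − 1)/(Σaᵢ − K).
Here Σaᵢ = 92 and K = 5, so p_4 = (26 − 1)/(92 − 5) = 25/87 ≈ 0.2874.

MAP estimate: 0.2874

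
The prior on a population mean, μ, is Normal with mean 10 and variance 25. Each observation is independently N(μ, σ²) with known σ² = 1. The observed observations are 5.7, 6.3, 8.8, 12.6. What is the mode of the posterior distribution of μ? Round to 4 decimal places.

n = 4; x̄ = (5.7 + 6.3 + 8.8 + 12.6)/4 = 33.4/4 = 8.35.
For a Normal prior and Normal likelihood with known variance, the posterior is Normal; its mode equals its mean, the precision-weighted average.
Prior precision 1/σ₀² = 1/25 = 0.04; data precision n/σ² = 4/1 = 4.
μ̂ = (0.04·10 + 4·8.35) / (0.04 + 4) = 33.8/4.04 = 845/101 ≈ 8.3663.

μ̂_MAP = 8.3663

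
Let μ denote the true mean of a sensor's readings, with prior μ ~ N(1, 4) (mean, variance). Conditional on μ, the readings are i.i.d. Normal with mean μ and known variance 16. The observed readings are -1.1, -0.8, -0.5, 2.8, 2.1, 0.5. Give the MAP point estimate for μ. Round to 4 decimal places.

μ̂_MAP = 0.7000

n = 6; x̄ = ((-1.1) + (-0.8) + (-0.5) + 2.8 + 2.1 + 0.5)/6 = 3/6 = 0.5.
For a Normal prior and Normal likelihood with known variance, the posterior is Normal; its mode equals its mean, the precision-weighted average.
Prior precision 1/σ₀² = 1/4 = 0.25; data precision n/σ² = 6/16 = 0.375.
μ̂ = (0.25·1 + 0.375·0.5) / (0.25 + 0.375) = 0.4375/0.625 = 0.7000.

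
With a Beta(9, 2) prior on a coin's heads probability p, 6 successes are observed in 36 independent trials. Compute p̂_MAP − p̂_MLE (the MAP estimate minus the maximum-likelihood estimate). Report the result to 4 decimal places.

Posterior is Beta(15, 32); MAP = (15−1)/(47−2) = 14/45 ≈ 0.31111.
MLE ignores the prior: p̂_MLE = k/n = 6/36 ≈ 0.16667.
Difference = 14/45 − 6/36 = 13/90 ≈ 0.1444.

MAP − MLE = 0.1444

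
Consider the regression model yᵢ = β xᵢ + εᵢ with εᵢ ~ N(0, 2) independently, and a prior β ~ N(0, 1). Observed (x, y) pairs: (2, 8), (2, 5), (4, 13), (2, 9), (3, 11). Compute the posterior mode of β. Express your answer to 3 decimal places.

β̂_MAP = 3.308

log p(β | y) = −Σ(yᵢ − βxᵢ)²/(2·2) − β²/(2·1) + const.
Setting the derivative to zero: Σxᵢ(yᵢ − βxᵢ)/2 − β/1 = 0, so β = Σxᵢyᵢ / (Σxᵢ² + σ²/τ²).
Σxᵢyᵢ = 2·8 + 2·5 + 4·13 + 2·9 + 3·11 = 129; Σxᵢ² = 37; σ²/τ² = 2.
β̂_MAP = 129 / (37 + 2) = 129/39 ≈ 3.308.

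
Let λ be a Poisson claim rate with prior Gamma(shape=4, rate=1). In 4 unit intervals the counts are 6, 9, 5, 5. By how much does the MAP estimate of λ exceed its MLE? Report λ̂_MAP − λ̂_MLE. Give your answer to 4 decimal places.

Σxᵢ = 25. Posterior is Gamma(29, 5); MAP = (29−1)/5 = 28/5 ≈ 5.60000.
MLE = x̄ = 25/4 ≈ 6.25000.
Difference = 28/5 − 25/4 = -13/20 ≈ -0.6500.

MAP − MLE = -0.6500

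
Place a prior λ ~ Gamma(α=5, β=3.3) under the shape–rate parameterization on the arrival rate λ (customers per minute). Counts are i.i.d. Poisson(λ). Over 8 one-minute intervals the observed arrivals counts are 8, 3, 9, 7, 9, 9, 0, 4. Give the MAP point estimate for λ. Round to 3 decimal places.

λ̂_MAP = 4.690

Σxᵢ = 8+3+9+7+9+9+0+4 = 49, with n = 8.
Posterior ∝ λ^4e^(−3.3λ) · λ^49e^(−8λ) = λ^53e^(−11.3λ), i.e. Gamma(shape=54, rate=11.3).
The mode of a Gamma(a, b) with a ≥ 1 (shape–rate) is (a−1)/b = 53/11.3 ≈ 4.690.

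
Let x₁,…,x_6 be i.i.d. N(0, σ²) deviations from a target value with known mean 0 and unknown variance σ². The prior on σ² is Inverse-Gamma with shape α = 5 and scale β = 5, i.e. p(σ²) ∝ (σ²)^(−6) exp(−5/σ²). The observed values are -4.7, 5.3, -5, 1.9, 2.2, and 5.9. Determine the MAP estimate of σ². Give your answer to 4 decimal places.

σ̂²_MAP = 7.1356

Sum of squared deviations about the known mean: SS = (-4.7−0)² + (5.3−0)² + (-5−0)² + (1.9−0)² + (2.2−0)² + (5.9−0)² = 118.44.
The Normal likelihood contributes (σ²)^(−n/2) exp(−SS/(2σ²)), so the posterior is Inverse-Gamma(α + n/2, β + SS/2) = Inverse-Gamma(8, 64.22).
The mode of Inverse-Gamma(a, b) is b/(a+1) = 64.22/9 ≈ 7.1356.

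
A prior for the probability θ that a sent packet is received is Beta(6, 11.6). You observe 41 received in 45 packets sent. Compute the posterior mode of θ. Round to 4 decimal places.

θ̂_MAP = 0.7591

Prior: Beta(6, 11.6).
Data: 41 successes in 45 trials. The binomial likelihood contributes θ^41(1−θ)^4, so the posterior is Beta(6+41, 11.6+4) = Beta(47, 15.6).
For Beta(a, b) with a, b > 1 the mode is (a−1)/(a+b−2) = 46/60.6 ≈ 0.7591.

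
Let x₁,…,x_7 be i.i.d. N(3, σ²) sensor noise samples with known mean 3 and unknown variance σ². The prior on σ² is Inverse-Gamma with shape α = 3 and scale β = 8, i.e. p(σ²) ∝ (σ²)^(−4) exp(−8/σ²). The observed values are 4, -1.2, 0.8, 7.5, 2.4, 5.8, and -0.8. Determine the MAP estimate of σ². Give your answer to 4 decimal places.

Sum of squared deviations about the known mean: SS = (4−3)² + (-1.2−3)² + (0.8−3)² + (7.5−3)² + (2.4−3)² + (5.8−3)² + (-0.8−3)² = 66.37.
The Normal likelihood contributes (σ²)^(−n/2) exp(−SS/(2σ²)), so the posterior is Inverse-Gamma(α + n/2, β + SS/2) = Inverse-Gamma(6.5, 41.185).
The mode of Inverse-Gamma(a, b) is b/(a+1) = 41.185/7.5 ≈ 5.4913.

σ̂²_MAP = 5.4913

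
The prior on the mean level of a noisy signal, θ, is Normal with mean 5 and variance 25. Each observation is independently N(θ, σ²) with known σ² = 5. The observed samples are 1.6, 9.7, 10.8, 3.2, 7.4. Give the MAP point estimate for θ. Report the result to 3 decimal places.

n = 5; x̄ = (1.6 + 9.7 + 10.8 + 3.2 + 7.4)/5 = 32.7/5 = 6.54.
For a Normal prior and Normal likelihood with known variance, the posterior is Normal; its mode equals its mean, the precision-weighted average.
Prior precision 1/σ₀² = 1/25 = 0.04; data precision n/σ² = 5/5 = 1.
θ̂ = (0.04·5 + 1·6.54) / (0.04 + 1) = 6.74/1.04 = 337/52 ≈ 6.481.

θ̂_MAP = 6.481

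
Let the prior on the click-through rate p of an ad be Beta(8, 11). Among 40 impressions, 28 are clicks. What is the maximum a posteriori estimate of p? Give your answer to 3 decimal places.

p̂_MAP = 0.614

Prior: Beta(8, 11).
Data: 28 successes in 40 trials. The binomial likelihood contributes p^28(1−p)^12, so the posterior is Beta(8+28, 11+12) = Beta(36, 23).
For Beta(a, b) with a, b > 1 the mode is (a−1)/(a+b−2) = 35/57 ≈ 0.614.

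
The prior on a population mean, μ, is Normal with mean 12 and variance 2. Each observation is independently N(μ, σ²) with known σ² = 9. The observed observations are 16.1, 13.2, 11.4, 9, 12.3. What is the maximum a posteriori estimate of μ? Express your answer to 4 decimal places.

n = 5; x̄ = (16.1 + 13.2 + 11.4 + 9 + 12.3)/5 = 62/5 = 12.4.
For a Normal prior and Normal likelihood with known variance, the posterior is Normal; its mode equals its mean, the precision-weighted average.
Prior precision 1/σ₀² = 1/2 = 0.5; data precision n/σ² = 5/9.
μ̂ = (0.5·12 + (5/9)·12.4) / (0.5 + 5/9) = (116/9)/(19/18) = 232/19 ≈ 12.2105.

μ̂_MAP = 12.2105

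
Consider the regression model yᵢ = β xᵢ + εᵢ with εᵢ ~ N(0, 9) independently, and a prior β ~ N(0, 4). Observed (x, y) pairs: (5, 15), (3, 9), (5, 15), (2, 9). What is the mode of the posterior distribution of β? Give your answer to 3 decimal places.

β̂_MAP = 2.989

log p(β | y) = −Σ(yᵢ − βxᵢ)²/(2·9) − β²/(2·4) + const.
Setting the derivative to zero: Σxᵢ(yᵢ − βxᵢ)/9 − β/4 = 0, so β = Σxᵢyᵢ / (Σxᵢ² + σ²/τ²).
Σxᵢyᵢ = 5·15 + 3·9 + 5·15 + 2·9 = 195; Σxᵢ² = 63; σ²/τ² = 2.25.
β̂_MAP = 195 / (63 + 2.25) = 195/65.25 ≈ 2.989.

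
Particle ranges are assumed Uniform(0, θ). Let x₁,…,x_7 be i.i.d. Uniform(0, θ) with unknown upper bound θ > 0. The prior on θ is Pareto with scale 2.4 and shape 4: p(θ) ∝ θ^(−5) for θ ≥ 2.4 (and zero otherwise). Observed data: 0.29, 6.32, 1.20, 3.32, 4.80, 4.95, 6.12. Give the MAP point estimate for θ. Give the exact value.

The Uniform(0, θ) likelihood is θ^(−n) for θ ≥ max(xᵢ), zero otherwise. Here max(xᵢ) = 6.32.
Posterior ∝ θ^(−5) · θ^(−7) = θ^(−12) on θ ≥ max(2.4, 6.32) = 6.32.
This density is strictly decreasing in θ, so the posterior mode lies at the lower boundary of the support.

θ̂_MAP = 6.32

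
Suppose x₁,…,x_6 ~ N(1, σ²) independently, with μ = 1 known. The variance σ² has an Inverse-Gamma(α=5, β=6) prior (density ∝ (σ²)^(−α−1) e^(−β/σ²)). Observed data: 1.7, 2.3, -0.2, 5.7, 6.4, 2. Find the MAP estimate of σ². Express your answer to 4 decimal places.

Sum of squared deviations about the known mean: SS = (1.7−1)² + (2.3−1)² + (-0.2−1)² + (5.7−1)² + (6.4−1)² + (2−1)² = 55.87.
The Normal likelihood contributes (σ²)^(−n/2) exp(−SS/(2σ²)), so the posterior is Inverse-Gamma(α + n/2, β + SS/2) = Inverse-Gamma(8, 33.935).
The mode of Inverse-Gamma(a, b) is b/(a+1) = 33.935/9 ≈ 3.7706.

σ̂²_MAP = 3.7706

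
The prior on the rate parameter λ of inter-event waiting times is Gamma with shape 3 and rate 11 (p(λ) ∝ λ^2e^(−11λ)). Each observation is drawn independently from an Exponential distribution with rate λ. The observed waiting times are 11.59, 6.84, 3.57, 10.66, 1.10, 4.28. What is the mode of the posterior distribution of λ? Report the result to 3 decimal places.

λ̂_MAP = 0.163

The Exponential(rate=λ) likelihood is ∝ λ^n e^(−λΣtᵢ). Here n = 6 and Σtᵢ = 11.59 + 6.84 + 3.57 + 10.66 + 1.10 + 4.28 = 38.04.
Posterior ∝ λ^2e^(−11λ) · λ^6e^(−38.04λ) = λ^8e^(−49.04λ), i.e. Gamma(9, 49.04).
Mode = (a−1)/b = 8/49.04 ≈ 0.163.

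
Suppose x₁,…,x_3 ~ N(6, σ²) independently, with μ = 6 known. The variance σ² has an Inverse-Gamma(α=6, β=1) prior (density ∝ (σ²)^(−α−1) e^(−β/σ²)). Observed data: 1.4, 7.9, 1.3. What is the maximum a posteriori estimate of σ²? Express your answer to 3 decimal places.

σ̂²_MAP = 2.874

Sum of squared deviations about the known mean: SS = (1.4−6)² + (7.9−6)² + (1.3−6)² = 46.86.
The Normal likelihood contributes (σ²)^(−n/2) exp(−SS/(2σ²)), so the posterior is Inverse-Gamma(α + n/2, β + SS/2) = Inverse-Gamma(7.5, 24.43).
The mode of Inverse-Gamma(a, b) is b/(a+1) = 24.43/8.5 ≈ 2.874.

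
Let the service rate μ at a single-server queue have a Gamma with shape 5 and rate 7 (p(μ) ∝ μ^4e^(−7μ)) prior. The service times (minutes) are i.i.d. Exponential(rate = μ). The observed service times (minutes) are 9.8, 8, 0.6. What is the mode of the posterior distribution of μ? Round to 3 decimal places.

μ̂_MAP = 0.276

The Exponential(rate=μ) likelihood is ∝ μ^n e^(−μΣtᵢ). Here n = 3 and Σtᵢ = 9.8 + 8 + 0.6 = 18.4.
Posterior ∝ μ^4e^(−7μ) · μ^3e^(−18.4μ) = μ^7e^(−25.4μ), i.e. Gamma(8, 25.4).
Mode = (a−1)/b = 7/25.4 ≈ 0.276.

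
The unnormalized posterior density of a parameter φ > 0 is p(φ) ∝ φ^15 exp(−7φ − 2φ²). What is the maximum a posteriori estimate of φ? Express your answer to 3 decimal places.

φ̂_MAP = 1.250

ℓ'(φ) = 15/φ − 7 − 4φ. Setting this to zero and multiplying by φ: 4φ² + 7φ − 15 = 0.
φ = (−7 + √(7² + 4·4·15)) / (2·4) = (−7 + √289) / 8 = (−7 + 17)/8 = 5/4.
ℓ''(φ) = −15/φ² − 4 < 0, confirming a maximum.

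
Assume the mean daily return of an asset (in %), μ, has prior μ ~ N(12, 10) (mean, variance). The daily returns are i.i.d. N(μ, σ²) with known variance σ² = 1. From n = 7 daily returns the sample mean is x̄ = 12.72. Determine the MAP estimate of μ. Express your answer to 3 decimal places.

μ̂_MAP = 12.710

n = 7, x̄ = 12.72.
For a Normal prior and Normal likelihood with known variance, the posterior is Normal; its mode equals its mean, the precision-weighted average.
Prior precision 1/σ₀² = 1/10 = 0.1; data precision n/σ² = 7/1 = 7.
μ̂ = (0.1·12 + 7·12.72) / (0.1 + 7) = 90.24/7.1 = 4512/355 ≈ 12.710.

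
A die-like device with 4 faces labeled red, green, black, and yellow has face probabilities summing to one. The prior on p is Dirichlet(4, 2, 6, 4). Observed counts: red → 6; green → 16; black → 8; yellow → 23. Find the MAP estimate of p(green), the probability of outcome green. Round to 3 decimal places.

MAP estimate of p(green) = 0.262

The posterior is Dirichlet(αᵢ + nᵢ) = Dirichlet(10, 18, 14, 27).
For a Dirichlet(a₁,…,a_K) with all aᵢ > 1, the mode has j-th component (aⱼ − 1)/(Σaᵢ − K).
Here Σaᵢ = 69 and K = 4, so p(green) = (18 − 1)/(69 − 4) = 17/65 ≈ 0.262.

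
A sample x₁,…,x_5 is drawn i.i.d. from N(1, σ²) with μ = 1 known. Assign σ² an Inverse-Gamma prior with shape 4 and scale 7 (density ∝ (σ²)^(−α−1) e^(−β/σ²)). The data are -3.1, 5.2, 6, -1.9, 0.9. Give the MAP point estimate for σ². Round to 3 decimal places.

Sum of squared deviations about the known mean: SS = (-3.1−1)² + (5.2−1)² + (6−1)² + (-1.9−1)² + (0.9−1)² = 67.87.
The Normal likelihood contributes (σ²)^(−n/2) exp(−SS/(2σ²)), so the posterior is Inverse-Gamma(α + n/2, β + SS/2) = Inverse-Gamma(6.5, 40.935).
The mode of Inverse-Gamma(a, b) is b/(a+1) = 40.935/7.5 ≈ 5.458.

σ̂²_MAP = 5.458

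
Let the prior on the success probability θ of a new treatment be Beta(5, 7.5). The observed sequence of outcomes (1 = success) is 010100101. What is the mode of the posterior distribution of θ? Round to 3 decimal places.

Prior: Beta(5, 7.5).
Data: 4 successes in 9 trials (from the sequence). The binomial likelihood contributes θ^4(1−θ)^5, so the posterior is Beta(5+4, 7.5+5) = Beta(9, 12.5).
For Beta(a, b) with a, b > 1 the mode is (a−1)/(a+b−2) = 8/19.5 ≈ 0.410.

θ̂_MAP = 0.410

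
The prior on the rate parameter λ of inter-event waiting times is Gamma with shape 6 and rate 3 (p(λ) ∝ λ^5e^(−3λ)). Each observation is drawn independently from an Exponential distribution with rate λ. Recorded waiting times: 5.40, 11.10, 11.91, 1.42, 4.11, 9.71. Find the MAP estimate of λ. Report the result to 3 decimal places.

The Exponential(rate=λ) likelihood is ∝ λ^n e^(−λΣtᵢ). Here n = 6 and Σtᵢ = 5.40 + 11.10 + 11.91 + 1.42 + 4.11 + 9.71 = 43.65.
Posterior ∝ λ^5e^(−3λ) · λ^6e^(−43.65λ) = λ^11e^(−46.65λ), i.e. Gamma(12, 46.65).
Mode = (a−1)/b = 11/46.65 ≈ 0.236.

λ̂_MAP = 0.236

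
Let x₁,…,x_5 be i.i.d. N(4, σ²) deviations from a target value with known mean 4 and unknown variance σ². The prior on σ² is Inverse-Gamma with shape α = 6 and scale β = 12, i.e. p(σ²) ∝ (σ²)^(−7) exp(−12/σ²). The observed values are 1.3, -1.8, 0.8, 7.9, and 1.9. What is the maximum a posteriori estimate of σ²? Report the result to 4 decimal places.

Sum of squared deviations about the known mean: SS = (1.3−4)² + (-1.8−4)² + (0.8−4)² + (7.9−4)² + (1.9−4)² = 70.79.
The Normal likelihood contributes (σ²)^(−n/2) exp(−SS/(2σ²)), so the posterior is Inverse-Gamma(α + n/2, β + SS/2) = Inverse-Gamma(8.5, 47.395).
The mode of Inverse-Gamma(a, b) is b/(a+1) = 47.395/9.5 ≈ 4.9889.

σ̂²_MAP = 4.9889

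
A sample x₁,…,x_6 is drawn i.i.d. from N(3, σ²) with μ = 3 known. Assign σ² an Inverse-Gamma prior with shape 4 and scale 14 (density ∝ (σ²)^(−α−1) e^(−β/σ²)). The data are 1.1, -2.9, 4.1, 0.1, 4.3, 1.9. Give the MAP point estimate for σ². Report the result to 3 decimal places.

Sum of squared deviations about the known mean: SS = (1.1−3)² + (-2.9−3)² + (4.1−3)² + (0.1−3)² + (4.3−3)² + (1.9−3)² = 50.94.
The Normal likelihood contributes (σ²)^(−n/2) exp(−SS/(2σ²)), so the posterior is Inverse-Gamma(α + n/2, β + SS/2) = Inverse-Gamma(7, 39.47).
The mode of Inverse-Gamma(a, b) is b/(a+1) = 39.47/8 ≈ 4.934.

σ̂²_MAP = 4.934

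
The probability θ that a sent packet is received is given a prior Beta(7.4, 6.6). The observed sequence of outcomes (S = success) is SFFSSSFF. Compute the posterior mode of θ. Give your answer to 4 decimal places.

θ̂_MAP = 0.5200

Prior: Beta(7.4, 6.6).
Data: 4 successes in 8 trials (from the sequence). The binomial likelihood contributes θ^4(1−θ)^4, so the posterior is Beta(7.4+4, 6.6+4) = Beta(11.4, 10.6).
For Beta(a, b) with a, b > 1 the mode is (a−1)/(a+b−2) = 10.4/20 ≈ 0.5200.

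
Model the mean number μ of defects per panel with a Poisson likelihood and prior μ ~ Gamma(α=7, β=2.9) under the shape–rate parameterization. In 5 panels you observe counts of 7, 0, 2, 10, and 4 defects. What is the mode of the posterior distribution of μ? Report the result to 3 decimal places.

Σxᵢ = 7+0+2+10+4 = 23, with n = 5.
Posterior ∝ μ^6e^(−2.9μ) · μ^23e^(−5μ) = μ^29e^(−7.9μ), i.e. Gamma(shape=30, rate=7.9).
The mode of a Gamma(a, b) with a ≥ 1 (shape–rate) is (a−1)/b = 29/7.9 ≈ 3.671.

μ̂_MAP = 3.671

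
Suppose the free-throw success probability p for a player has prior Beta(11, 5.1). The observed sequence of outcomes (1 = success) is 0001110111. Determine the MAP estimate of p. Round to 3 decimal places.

Prior: Beta(11, 5.1).
Data: 6 successes in 10 trials (from the sequence). The binomial likelihood contributes p^6(1−p)^4, so the posterior is Beta(11+6, 5.1+4) = Beta(17, 9.1).
For Beta(a, b) with a, b > 1 the mode is (a−1)/(a+b−2) = 16/24.1 ≈ 0.664.

p̂_MAP = 0.664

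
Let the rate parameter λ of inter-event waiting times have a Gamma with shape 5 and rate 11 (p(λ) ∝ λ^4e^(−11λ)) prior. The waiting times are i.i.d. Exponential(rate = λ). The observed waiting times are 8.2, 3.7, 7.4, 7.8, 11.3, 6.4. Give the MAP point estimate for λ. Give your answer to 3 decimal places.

λ̂_MAP = 0.179

The Exponential(rate=λ) likelihood is ∝ λ^n e^(−λΣtᵢ). Here n = 6 and Σtᵢ = 8.2 + 3.7 + 7.4 + 7.8 + 11.3 + 6.4 = 44.8.
Posterior ∝ λ^4e^(−11λ) · λ^6e^(−44.8λ) = λ^10e^(−55.8λ), i.e. Gamma(11, 55.8).
Mode = (a−1)/b = 10/55.8 ≈ 0.179.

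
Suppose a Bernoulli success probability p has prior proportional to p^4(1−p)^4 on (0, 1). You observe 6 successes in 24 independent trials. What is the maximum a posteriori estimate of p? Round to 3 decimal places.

The prior density ∝ p^4(1−p)^4 is the kernel of Beta(5, 5).
Data: 6 successes in 24 trials. The binomial likelihood contributes p^6(1−p)^18, so the posterior is Beta(5+6, 5+18) = Beta(11, 23).
For Beta(a, b) with a, b > 1 the mode is (a−1)/(a+b−2) = 10/32 ≈ 0.313.

p̂_MAP = 0.313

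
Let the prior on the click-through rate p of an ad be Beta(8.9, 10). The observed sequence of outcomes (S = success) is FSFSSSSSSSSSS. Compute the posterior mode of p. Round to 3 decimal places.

Prior: Beta(8.9, 10).
Data: 11 successes in 13 trials (from the sequence). The binomial likelihood contributes p^11(1−p)^2, so the posterior is Beta(8.9+11, 10+2) = Beta(19.9, 12).
For Beta(a, b) with a, b > 1 the mode is (a−1)/(a+b−2) = 18.9/29.9 ≈ 0.632.

p̂_MAP = 0.632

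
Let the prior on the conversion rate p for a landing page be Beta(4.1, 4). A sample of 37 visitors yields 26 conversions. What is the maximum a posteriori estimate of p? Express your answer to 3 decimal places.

p̂_MAP = 0.675

Prior: Beta(4.1, 4).
Data: 26 successes in 37 trials. The binomial likelihood contributes p^26(1−p)^11, so the posterior is Beta(4.1+26, 4+11) = Beta(30.1, 15).
For Beta(a, b) with a, b > 1 the mode is (a−1)/(a+b−2) = 29.1/43.1 ≈ 0.675.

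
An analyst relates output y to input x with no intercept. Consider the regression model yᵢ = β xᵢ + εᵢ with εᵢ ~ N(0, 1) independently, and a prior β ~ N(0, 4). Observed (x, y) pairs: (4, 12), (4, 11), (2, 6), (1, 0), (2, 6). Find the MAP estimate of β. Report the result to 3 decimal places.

log p(β | y) = −Σ(yᵢ − βxᵢ)²/(2·1) − β²/(2·4) + const.
Setting the derivative to zero: Σxᵢ(yᵢ − βxᵢ)/1 − β/4 = 0, so β = Σxᵢyᵢ / (Σxᵢ² + σ²/τ²).
Σxᵢyᵢ = 4·12 + 4·11 + 2·6 + 1·0 + 2·6 = 116; Σxᵢ² = 41; σ²/τ² = 0.25.
β̂_MAP = 116 / (41 + 0.25) = 116/41.25 ≈ 2.812.

β̂_MAP = 2.812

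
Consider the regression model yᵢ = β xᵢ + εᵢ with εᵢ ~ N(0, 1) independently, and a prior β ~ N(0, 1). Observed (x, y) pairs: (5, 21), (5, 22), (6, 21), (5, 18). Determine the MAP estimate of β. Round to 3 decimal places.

log p(β | y) = −Σ(yᵢ − βxᵢ)²/(2·1) − β²/(2·1) + const.
Setting the derivative to zero: Σxᵢ(yᵢ − βxᵢ)/1 − β/1 = 0, so β = Σxᵢyᵢ / (Σxᵢ² + σ²/τ²).
Σxᵢyᵢ = 5·21 + 5·22 + 6·21 + 5·18 = 431; Σxᵢ² = 111; σ²/τ² = 1.
β̂_MAP = 431 / (111 + 1) = 431/112 ≈ 3.848.

β̂_MAP = 3.848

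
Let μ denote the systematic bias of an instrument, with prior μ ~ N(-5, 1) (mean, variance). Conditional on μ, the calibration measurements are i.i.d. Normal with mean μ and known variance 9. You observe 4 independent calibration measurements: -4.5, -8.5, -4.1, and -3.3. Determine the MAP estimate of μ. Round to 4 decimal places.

n = 4; x̄ = ((-4.5) + (-8.5) + (-4.1) + (-3.3))/4 = -20.4/4 = -5.1.
For a Normal prior and Normal likelihood with known variance, the posterior is Normal; its mode equals its mean, the precision-weighted average.
Prior precision 1/σ₀² = 1/1 = 1; data precision n/σ² = 4/9.
μ̂ = (1·(-5) + (4/9)·(-5.1)) / (1 + 4/9) = (-109/15)/(13/9) = -327/65 ≈ -5.0308.

μ̂_MAP = -5.0308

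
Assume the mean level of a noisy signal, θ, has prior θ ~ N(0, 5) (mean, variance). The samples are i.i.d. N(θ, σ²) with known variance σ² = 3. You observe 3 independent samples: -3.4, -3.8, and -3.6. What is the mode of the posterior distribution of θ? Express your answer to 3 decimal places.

n = 3; x̄ = ((-3.4) + (-3.8) + (-3.6))/3 = -10.8/3 = -3.6.
For a Normal prior and Normal likelihood with known variance, the posterior is Normal; its mode equals its mean, the precision-weighted average.
Prior precision 1/σ₀² = 1/5 = 0.2; data precision n/σ² = 3/3 = 1.
θ̂ = (0.2·0 + 1·(-3.6)) / (0.2 + 1) = (-3.6)/1.2 = -3.000.

θ̂_MAP = -3.000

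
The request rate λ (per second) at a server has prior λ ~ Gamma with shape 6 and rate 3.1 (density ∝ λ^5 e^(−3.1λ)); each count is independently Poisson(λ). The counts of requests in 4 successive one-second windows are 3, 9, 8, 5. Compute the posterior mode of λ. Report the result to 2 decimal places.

Σxᵢ = 3+9+8+5 = 25, with n = 4.
Posterior ∝ λ^5e^(−3.1λ) · λ^25e^(−4λ) = λ^30e^(−7.1λ), i.e. Gamma(shape=31, rate=7.1).
The mode of a Gamma(a, b) with a ≥ 1 (shape–rate) is (a−1)/b = 30/7.1 ≈ 4.23.

λ̂_MAP = 4.23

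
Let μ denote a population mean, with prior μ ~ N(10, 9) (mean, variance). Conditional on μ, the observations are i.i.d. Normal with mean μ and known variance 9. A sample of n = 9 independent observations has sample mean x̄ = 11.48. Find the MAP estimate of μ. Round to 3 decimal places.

n = 9, x̄ = 11.48.
For a Normal prior and Normal likelihood with known variance, the posterior is Normal; its mode equals its mean, the precision-weighted average.
Prior precision 1/σ₀² = 1/9; data precision n/σ² = 9/9 = 1.
μ̂ = ((1/9)·10 + 1·11.48) / (1/9 + 1) = (2833/225)/(10/9) = 11.332.

μ̂_MAP = 11.332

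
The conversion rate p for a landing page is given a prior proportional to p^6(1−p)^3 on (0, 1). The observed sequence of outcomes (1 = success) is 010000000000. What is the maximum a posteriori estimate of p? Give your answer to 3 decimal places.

The prior density ∝ p^6(1−p)^3 is the kernel of Beta(7, 4).
Data: 1 success in 12 trials (from the sequence). The binomial likelihood contributes p(1−p)^11, so the posterior is Beta(7+1, 4+11) = Beta(8, 15).
For Beta(a, b) with a, b > 1 the mode is (a−1)/(a+b−2) = 7/21 ≈ 0.333.

p̂_MAP = 0.333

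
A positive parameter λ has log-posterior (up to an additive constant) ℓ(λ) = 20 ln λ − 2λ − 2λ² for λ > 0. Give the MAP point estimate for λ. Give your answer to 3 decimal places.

ℓ'(λ) = 20/λ − 2 − 4λ. Setting this to zero and multiplying by λ: 4λ² + 2λ − 20 = 0.
λ = (−2 + √(2² + 4·4·20)) / (2·4) = (−2 + √324) / 8 = (−2 + 18)/8 = 2.
ℓ''(λ) = −20/λ² − 4 < 0, confirming a maximum.

λ̂_MAP = 2.000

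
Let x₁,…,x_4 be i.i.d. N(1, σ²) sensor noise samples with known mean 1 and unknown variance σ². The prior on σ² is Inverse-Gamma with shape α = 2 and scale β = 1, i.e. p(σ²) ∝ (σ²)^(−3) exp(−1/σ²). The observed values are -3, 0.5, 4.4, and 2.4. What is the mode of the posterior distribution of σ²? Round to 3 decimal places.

σ̂²_MAP = 3.177

Sum of squared deviations about the known mean: SS = (-3−1)² + (0.5−1)² + (4.4−1)² + (2.4−1)² = 29.77.
The Normal likelihood contributes (σ²)^(−n/2) exp(−SS/(2σ²)), so the posterior is Inverse-Gamma(α + n/2, β + SS/2) = Inverse-Gamma(4, 15.885).
The mode of Inverse-Gamma(a, b) is b/(a+1) = 15.885/5 ≈ 3.177.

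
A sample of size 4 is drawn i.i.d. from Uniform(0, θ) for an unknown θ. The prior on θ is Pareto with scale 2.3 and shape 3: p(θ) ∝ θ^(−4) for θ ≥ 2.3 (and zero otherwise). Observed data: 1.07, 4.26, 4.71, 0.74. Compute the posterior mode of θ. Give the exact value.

θ̂_MAP = 4.71

The Uniform(0, θ) likelihood is θ^(−n) for θ ≥ max(xᵢ), zero otherwise. Here max(xᵢ) = 4.71.
Posterior ∝ θ^(−4) · θ^(−4) = θ^(−8) on θ ≥ max(2.3, 4.71) = 4.71.
This density is strictly decreasing in θ, so the posterior mode lies at the lower boundary of the support.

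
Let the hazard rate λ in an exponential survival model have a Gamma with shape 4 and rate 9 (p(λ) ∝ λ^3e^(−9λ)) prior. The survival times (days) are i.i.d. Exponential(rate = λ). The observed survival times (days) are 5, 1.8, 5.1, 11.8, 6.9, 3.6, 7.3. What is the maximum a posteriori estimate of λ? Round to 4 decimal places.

The Exponential(rate=λ) likelihood is ∝ λ^n e^(−λΣtᵢ). Here n = 7 and Σtᵢ = 5 + 1.8 + 5.1 + 11.8 + 6.9 + 3.6 + 7.3 = 41.5.
Posterior ∝ λ^3e^(−9λ) · λ^7e^(−41.5λ) = λ^10e^(−50.5λ), i.e. Gamma(11, 50.5).
Mode = (a−1)/b = 10/50.5 ≈ 0.1980.

λ̂_MAP = 0.1980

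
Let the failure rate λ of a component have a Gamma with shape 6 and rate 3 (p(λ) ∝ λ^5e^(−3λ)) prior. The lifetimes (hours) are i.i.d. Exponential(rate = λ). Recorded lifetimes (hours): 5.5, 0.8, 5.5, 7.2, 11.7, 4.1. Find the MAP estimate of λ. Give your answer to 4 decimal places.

The Exponential(rate=λ) likelihood is ∝ λ^n e^(−λΣtᵢ). Here n = 6 and Σtᵢ = 5.5 + 0.8 + 5.5 + 7.2 + 11.7 + 4.1 = 34.8.
Posterior ∝ λ^5e^(−3λ) · λ^6e^(−34.8λ) = λ^11e^(−37.8λ), i.e. Gamma(12, 37.8).
Mode = (a−1)/b = 11/37.8 ≈ 0.2910.

λ̂_MAP = 0.2910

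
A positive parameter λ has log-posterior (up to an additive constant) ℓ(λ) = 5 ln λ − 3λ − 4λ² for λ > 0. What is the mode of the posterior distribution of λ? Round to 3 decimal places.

ℓ'(λ) = 5/λ − 3 − 8λ. Setting this to zero and multiplying by λ: 8λ² + 3λ − 5 = 0.
λ = (−3 + √(3² + 4·8·5)) / (2·8) = (−3 + √169) / 16 = (−3 + 13)/16 = 5/8.
ℓ''(λ) = −5/λ² − 8 < 0, confirming a maximum.

λ̂_MAP = 0.625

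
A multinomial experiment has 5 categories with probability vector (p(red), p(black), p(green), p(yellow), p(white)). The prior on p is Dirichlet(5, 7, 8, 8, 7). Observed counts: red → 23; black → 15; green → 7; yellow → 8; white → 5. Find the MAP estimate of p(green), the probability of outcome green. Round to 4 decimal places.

MAP estimate of p(green) = 0.1591

The posterior is Dirichlet(αᵢ + nᵢ) = Dirichlet(28, 22, 15, 16, 12).
For a Dirichlet(a₁,…,a_K) with all aᵢ > 1, the mode has j-th component (aⱼ − 1)/(Σaᵢ − K).
Here Σaᵢ = 93 and K = 5, so p(green) = (15 − 1)/(93 − 5) = 14/88 ≈ 0.1591.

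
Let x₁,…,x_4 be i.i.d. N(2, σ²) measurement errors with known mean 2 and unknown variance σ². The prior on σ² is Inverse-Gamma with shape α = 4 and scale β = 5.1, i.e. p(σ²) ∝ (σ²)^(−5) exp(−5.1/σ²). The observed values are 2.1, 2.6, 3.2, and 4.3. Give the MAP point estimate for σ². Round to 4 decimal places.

σ̂²_MAP = 1.2357

Sum of squared deviations about the known mean: SS = (2.1−2)² + (2.6−2)² + (3.2−2)² + (4.3−2)² = 7.1.
The Normal likelihood contributes (σ²)^(−n/2) exp(−SS/(2σ²)), so the posterior is Inverse-Gamma(α + n/2, β + SS/2) = Inverse-Gamma(6, 8.65).
The mode of Inverse-Gamma(a, b) is b/(a+1) = 8.65/7 ≈ 1.2357.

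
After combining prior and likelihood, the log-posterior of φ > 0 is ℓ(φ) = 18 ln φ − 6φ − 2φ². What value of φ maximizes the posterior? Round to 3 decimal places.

ℓ'(φ) = 18/φ − 6 − 4φ. Setting this to zero and multiplying by φ: 4φ² + 6φ − 18 = 0.
φ = (−6 + √(6² + 4·4·18)) / (2·4) = (−6 + √324) / 8 = (−6 + 18)/8 = 3/2.
ℓ''(φ) = −18/φ² − 4 < 0, confirming a maximum.

φ̂_MAP = 1.500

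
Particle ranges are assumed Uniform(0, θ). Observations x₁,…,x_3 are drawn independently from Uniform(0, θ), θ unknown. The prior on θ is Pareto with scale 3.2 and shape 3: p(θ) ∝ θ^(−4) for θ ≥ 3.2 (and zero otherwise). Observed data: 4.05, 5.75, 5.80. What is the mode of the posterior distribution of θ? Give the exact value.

θ̂_MAP = 5.80

The Uniform(0, θ) likelihood is θ^(−n) for θ ≥ max(xᵢ), zero otherwise. Here max(xᵢ) = 5.80.
Posterior ∝ θ^(−4) · θ^(−3) = θ^(−7) on θ ≥ max(3.2, 5.80) = 5.80.
This density is strictly decreasing in θ, so the posterior mode lies at the lower boundary of the support.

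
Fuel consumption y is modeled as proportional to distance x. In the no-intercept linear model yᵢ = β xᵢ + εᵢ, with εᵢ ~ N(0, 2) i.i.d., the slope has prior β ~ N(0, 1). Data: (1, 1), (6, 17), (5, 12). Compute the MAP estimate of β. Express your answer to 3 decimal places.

log p(β | y) = −Σ(yᵢ − βxᵢ)²/(2·2) − β²/(2·1) + const.
Setting the derivative to zero: Σxᵢ(yᵢ − βxᵢ)/2 − β/1 = 0, so β = Σxᵢyᵢ / (Σxᵢ² + σ²/τ²).
Σxᵢyᵢ = 1·1 + 6·17 + 5·12 = 163; Σxᵢ² = 62; σ²/τ² = 2.
β̂_MAP = 163 / (62 + 2) = 163/64 ≈ 2.547.

β̂_MAP = 2.547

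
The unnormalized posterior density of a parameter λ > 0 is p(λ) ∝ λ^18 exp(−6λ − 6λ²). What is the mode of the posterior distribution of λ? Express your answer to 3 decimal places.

ℓ'(λ) = 18/λ − 6 − 12λ. Setting this to zero and multiplying by λ: 12λ² + 6λ − 18 = 0.
λ = (−6 + √(6² + 4·12·18)) / (2·12) = (−6 + √900) / 24 = (−6 + 30)/24 = 1.
ℓ''(λ) = −18/λ² − 12 < 0, confirming a maximum.

λ̂_MAP = 1.000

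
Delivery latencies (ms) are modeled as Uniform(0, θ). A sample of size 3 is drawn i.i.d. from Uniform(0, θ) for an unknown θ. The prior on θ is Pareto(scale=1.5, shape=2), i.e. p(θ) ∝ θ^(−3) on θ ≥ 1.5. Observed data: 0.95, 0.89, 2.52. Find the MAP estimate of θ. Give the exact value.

θ̂_MAP = 2.52

The Uniform(0, θ) likelihood is θ^(−n) for θ ≥ max(xᵢ), zero otherwise. Here max(xᵢ) = 2.52.
Posterior ∝ θ^(−3) · θ^(−3) = θ^(−6) on θ ≥ max(1.5, 2.52) = 2.52.
This density is strictly decreasing in θ, so the posterior mode lies at the lower boundary of the support.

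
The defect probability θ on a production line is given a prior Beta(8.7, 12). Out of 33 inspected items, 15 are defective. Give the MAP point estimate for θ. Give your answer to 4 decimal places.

Prior: Beta(8.7, 12).
Data: 15 successes in 33 trials. The binomial likelihood contributes θ^15(1−θ)^18, so the posterior is Beta(8.7+15, 12+18) = Beta(23.7, 30).
For Beta(a, b) with a, b > 1 the mode is (a−1)/(a+b−2) = 22.7/51.7 ≈ 0.4391.

θ̂_MAP = 0.4391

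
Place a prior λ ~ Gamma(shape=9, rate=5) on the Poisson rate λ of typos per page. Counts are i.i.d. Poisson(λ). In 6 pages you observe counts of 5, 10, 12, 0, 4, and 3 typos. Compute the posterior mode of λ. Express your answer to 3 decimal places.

λ̂_MAP = 3.818

Σxᵢ = 5+10+12+0+4+3 = 34, with n = 6.
Posterior ∝ λ^8e^(−5λ) · λ^34e^(−6λ) = λ^42e^(−11λ), i.e. Gamma(shape=43, rate=11).
The mode of a Gamma(a, b) with a ≥ 1 (shape–rate) is (a−1)/b = 42/11 ≈ 3.818.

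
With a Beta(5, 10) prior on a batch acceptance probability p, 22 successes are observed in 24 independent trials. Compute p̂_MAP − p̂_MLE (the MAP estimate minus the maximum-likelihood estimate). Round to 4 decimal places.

MAP − MLE = -0.2140

Posterior is Beta(27, 12); MAP = (27−1)/(39−2) = 26/37 ≈ 0.70270.
MLE ignores the prior: p̂_MLE = k/n = 22/24 ≈ 0.91667.
Difference = 26/37 − 22/24 = -95/444 ≈ -0.2140.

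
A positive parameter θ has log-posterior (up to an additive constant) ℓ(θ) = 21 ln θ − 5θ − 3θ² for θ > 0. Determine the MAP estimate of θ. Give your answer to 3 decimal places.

ℓ'(θ) = 21/θ − 5 − 6θ. Setting this to zero and multiplying by θ: 6θ² + 5θ − 21 = 0.
θ = (−5 + √(5² + 4·6·21)) / (2·6) = (−5 + √529) / 12 = (−5 + 23)/12 = 3/2.
ℓ''(θ) = −21/θ² − 6 < 0, confirming a maximum.

θ̂_MAP = 1.500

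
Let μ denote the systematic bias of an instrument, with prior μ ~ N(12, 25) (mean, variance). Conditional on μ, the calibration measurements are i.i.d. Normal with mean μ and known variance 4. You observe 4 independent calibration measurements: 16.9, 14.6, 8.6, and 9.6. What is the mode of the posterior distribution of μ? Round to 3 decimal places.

μ̂_MAP = 12.409

n = 4; x̄ = (16.9 + 14.6 + 8.6 + 9.6)/4 = 49.7/4 = 12.425.
For a Normal prior and Normal likelihood with known variance, the posterior is Normal; its mode equals its mean, the precision-weighted average.
Prior precision 1/σ₀² = 1/25 = 0.04; data precision n/σ² = 4/4 = 1.
μ̂ = (0.04·12 + 1·12.425) / (0.04 + 1) = 12.905/1.04 = 2581/208 ≈ 12.409.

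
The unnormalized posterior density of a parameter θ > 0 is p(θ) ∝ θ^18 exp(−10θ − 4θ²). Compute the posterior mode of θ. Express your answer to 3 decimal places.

θ̂_MAP = 1.000

ℓ'(θ) = 18/θ − 10 − 8θ. Setting this to zero and multiplying by θ: 8θ² + 10θ − 18 = 0.
θ = (−10 + √(10² + 4·8·18)) / (2·8) = (−10 + √676) / 16 = (−10 + 26)/16 = 1.
ℓ''(θ) = −18/θ² − 8 < 0, confirming a maximum.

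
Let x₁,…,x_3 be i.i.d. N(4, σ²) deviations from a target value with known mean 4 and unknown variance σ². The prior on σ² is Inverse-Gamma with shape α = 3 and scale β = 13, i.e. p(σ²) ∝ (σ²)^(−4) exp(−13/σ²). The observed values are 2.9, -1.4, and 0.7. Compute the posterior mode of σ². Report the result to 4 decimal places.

Sum of squared deviations about the known mean: SS = (2.9−4)² + (-1.4−4)² + (0.7−4)² = 41.26.
The Normal likelihood contributes (σ²)^(−n/2) exp(−SS/(2σ²)), so the posterior is Inverse-Gamma(α + n/2, β + SS/2) = Inverse-Gamma(4.5, 33.63).
The mode of Inverse-Gamma(a, b) is b/(a+1) = 33.63/5.5 ≈ 6.1145.

σ̂²_MAP = 6.1145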